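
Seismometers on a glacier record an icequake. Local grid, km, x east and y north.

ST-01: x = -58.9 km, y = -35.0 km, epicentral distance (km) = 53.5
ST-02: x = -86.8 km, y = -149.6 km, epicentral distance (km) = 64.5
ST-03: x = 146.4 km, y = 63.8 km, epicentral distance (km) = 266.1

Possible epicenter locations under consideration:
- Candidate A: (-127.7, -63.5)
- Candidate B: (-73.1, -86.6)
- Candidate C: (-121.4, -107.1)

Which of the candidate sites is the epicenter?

For each candidate, compare |candidate − station| to the reported distance:
Candidate A: residuals ST-01 21.0, ST-02 30.8, ST-03 36.1 → max 36.1 km
Candidate B: residuals ST-01 0.0, ST-02 0.0, ST-03 0.0 → max 0.0 km
Candidate C: residuals ST-01 41.9, ST-02 9.7, ST-03 51.6 → max 51.6 km
Only Candidate B has all residuals ≈ 0.

Candidate B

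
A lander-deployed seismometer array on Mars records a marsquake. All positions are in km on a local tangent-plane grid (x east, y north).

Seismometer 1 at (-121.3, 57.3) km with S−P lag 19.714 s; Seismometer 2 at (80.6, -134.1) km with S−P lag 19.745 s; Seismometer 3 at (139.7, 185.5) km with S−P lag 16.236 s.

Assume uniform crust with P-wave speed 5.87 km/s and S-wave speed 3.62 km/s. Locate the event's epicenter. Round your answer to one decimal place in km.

x ≈ 64.8 km, y ≈ 51.7 km

Distance from S−P lag: d = Δt · v_P v_S / (v_P − v_S) = Δt · (5.87·3.62)/(5.87−3.62) ≈ 9.4442·Δt.
So d_Seismometer 1 = 186.18, d_Seismometer 2 = 186.48, d_Seismometer 3 = 153.34 km.
Circle about each station: (x + 121.3)² + (y − 57.3)² = 186.18²; (x − 80.6)² + (y + 134.1)² = 186.48²; (x − 139.7)² + (y − 185.5)² = 153.34².
Subtracting the Seismometer 1 equation from the Seismometer 2 and Seismometer 3 equations removes the quadratic terms:
403.8 x − 382.8 y = 6370.39
522.0 x + 256.4 y = 47079.20
Solving the 2×2 system: x ≈ 64.8, y ≈ 51.7 km.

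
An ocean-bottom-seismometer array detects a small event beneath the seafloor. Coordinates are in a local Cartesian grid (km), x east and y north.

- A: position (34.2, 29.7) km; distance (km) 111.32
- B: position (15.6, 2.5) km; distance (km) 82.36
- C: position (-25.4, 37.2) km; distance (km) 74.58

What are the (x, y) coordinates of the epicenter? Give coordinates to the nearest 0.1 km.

Circle about each station: (x − 34.2)² + (y − 29.7)² = 111.32²; (x − 15.6)² + (y − 2.5)² = 82.36²; (x + 25.4)² + (y − 37.2)² = 74.58².
Subtracting the A equation from the B and C equations removes the quadratic terms:
-37.2 x − 54.4 y = 3806.85
-119.2 x + 15.0 y = 6807.24
Solving the 2×2 system: x ≈ -60.7, y ≈ -28.5 km.
Check against A (with the unrounded x, y): √((x − 34.2)²+(y − 29.7)²) = 111.31 ≈ 111.32 km. ✓

x ≈ -60.7 km, y ≈ -28.5 km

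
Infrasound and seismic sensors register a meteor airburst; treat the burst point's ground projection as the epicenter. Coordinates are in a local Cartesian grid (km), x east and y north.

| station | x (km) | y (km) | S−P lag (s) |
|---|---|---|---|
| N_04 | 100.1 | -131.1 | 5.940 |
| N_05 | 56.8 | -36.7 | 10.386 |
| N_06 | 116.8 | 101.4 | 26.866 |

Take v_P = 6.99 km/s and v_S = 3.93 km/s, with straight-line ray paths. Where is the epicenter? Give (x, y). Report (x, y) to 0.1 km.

Distance from S−P lag: d = Δt · v_P v_S / (v_P − v_S) = Δt · (6.99·3.93)/(6.99−3.93) ≈ 8.9774·Δt.
So d_N_04 = 53.33, d_N_05 = 93.24, d_N_06 = 241.19 km.
Circle about each station: (x − 100.1)² + (y + 131.1)² = 53.33²; (x − 56.8)² + (y + 36.7)² = 93.24²; (x − 116.8)² + (y − 101.4)² = 241.19².
Subtracting pairs of circle equations eliminates x²+y² and gives linear equations (the radical axes):
-86.6 x + 188.8 y = -28483.70
33.4 x + 465.0 y = -58611.55
Solving the 2×2 system: x ≈ 46.8, y ≈ -129.4 km.

(46.8, -129.4)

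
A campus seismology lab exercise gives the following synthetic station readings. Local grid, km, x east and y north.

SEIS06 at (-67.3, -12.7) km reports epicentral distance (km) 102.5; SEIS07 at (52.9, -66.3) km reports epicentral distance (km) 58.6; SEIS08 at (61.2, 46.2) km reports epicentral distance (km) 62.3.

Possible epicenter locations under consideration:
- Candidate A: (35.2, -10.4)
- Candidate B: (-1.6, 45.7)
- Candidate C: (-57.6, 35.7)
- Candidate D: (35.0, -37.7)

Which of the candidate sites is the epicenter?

For each candidate, compare |candidate − station| to the reported distance:
Candidate A: residuals SEIS06 0.0, SEIS07 0.0, SEIS08 0.0 → max 0.0 km
Candidate B: residuals SEIS06 14.6, SEIS07 66.0, SEIS08 0.5 → max 66.0 km
Candidate C: residuals SEIS06 53.1, SEIS07 91.8, SEIS08 57.0 → max 91.8 km
Candidate D: residuals SEIS06 2.8, SEIS07 24.9, SEIS08 25.6 → max 25.6 km
Only Candidate A has all residuals ≈ 0.

Candidate A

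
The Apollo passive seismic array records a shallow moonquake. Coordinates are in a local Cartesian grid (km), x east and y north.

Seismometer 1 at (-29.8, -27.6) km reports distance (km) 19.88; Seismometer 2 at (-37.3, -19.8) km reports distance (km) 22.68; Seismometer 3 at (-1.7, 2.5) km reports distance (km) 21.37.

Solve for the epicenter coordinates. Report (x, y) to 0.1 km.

(-15.4, -13.9)

Circle about each station: (x + 29.8)² + (y + 27.6)² = 19.88²; (x + 37.3)² + (y + 19.8)² = 22.68²; (x + 1.7)² + (y − 2.5)² = 21.37².
Subtracting the Seismometer 1 equation from the Seismometer 2 and Seismometer 3 equations removes the quadratic terms:
-15.0 x + 15.6 y = 14.36
56.2 x + 60.2 y = -1702.12
Solving the 2×2 system: x ≈ -15.4, y ≈ -13.9 km.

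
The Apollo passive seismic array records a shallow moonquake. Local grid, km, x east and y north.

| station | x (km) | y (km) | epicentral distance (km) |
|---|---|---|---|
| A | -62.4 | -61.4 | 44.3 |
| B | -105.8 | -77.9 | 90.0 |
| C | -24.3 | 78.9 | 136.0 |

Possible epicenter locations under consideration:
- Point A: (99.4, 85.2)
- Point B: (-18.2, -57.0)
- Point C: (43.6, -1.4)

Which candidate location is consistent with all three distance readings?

Point B

For each candidate, compare |candidate − station| to the reported distance:
Point A: residuals A 174.0, B 172.1, C 12.1 → max 174.0 km
Point B: residuals A 0.1, B 0.1, C 0.0 → max 0.1 km
Point C: residuals A 77.5, B 77.8, C 30.8 → max 77.8 km
Only Point B has all residuals ≈ 0.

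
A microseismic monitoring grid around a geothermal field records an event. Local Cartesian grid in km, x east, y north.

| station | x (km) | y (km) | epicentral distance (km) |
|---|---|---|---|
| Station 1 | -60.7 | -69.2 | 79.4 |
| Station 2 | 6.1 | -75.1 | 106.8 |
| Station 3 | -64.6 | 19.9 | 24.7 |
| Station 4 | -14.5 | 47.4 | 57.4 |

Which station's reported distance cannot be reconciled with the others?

Solve using three stations at a time. Using Station 1, Station 2, Station 4 (subtract circle equations pairwise → linear system) gives (x, y) ≈ (-58.2, 10.2).
Distances from that point to each station vs reported:
  Station 1: calculated 79.4 vs reported 79.4 → residual 0.0 km
  Station 2: calculated 106.8 vs reported 106.8 → residual 0.0 km
  Station 3: calculated 11.6 vs reported 24.7 → residual 13.1 km
  Station 4: calculated 57.4 vs reported 57.4 → residual 0.0 km
Station 1, Station 2, Station 4 are mutually consistent (residuals ≈ 0); Station 3 is off by 13.1 km.

Station 3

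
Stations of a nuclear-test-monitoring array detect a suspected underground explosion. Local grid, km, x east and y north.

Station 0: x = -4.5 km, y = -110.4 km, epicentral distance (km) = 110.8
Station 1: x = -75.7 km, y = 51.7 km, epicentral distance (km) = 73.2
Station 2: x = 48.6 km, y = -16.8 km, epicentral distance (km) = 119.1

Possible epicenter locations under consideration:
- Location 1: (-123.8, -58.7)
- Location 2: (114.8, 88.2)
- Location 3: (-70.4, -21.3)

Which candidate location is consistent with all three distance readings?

Location 3

For each candidate, compare |candidate − station| to the reported distance:
Location 1: residuals Station 0 19.2, Station 1 47.2, Station 2 58.3 → max 58.3 km
Location 2: residuals Station 0 120.9, Station 1 120.8, Station 2 5.0 → max 120.9 km
Location 3: residuals Station 0 0.0, Station 1 0.0, Station 2 0.0 → max 0.0 km
Only Location 3 has all residuals ≈ 0.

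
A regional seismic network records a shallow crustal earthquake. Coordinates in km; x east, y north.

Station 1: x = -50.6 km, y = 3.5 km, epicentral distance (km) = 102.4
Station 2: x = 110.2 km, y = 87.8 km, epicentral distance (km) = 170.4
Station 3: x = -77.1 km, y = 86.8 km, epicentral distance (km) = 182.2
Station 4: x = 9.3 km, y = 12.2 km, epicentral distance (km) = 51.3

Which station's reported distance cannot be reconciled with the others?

Station 4

Solve using three stations at a time. Using Station 1, Station 2, Station 3 (subtract circle equations pairwise → linear system) gives (x, y) ≈ (28.5, -61.8).
Distances from that point to each station vs reported:
  Station 1: calculated 102.5 vs reported 102.4 → residual 0.1 km
  Station 2: calculated 170.5 vs reported 170.4 → residual 0.1 km
  Station 3: calculated 182.3 vs reported 182.2 → residual 0.1 km
  Station 4: calculated 76.4 vs reported 51.3 → residual 25.1 km
Station 1, Station 2, Station 3 are mutually consistent (residuals ≈ 0); Station 4 is off by 25.1 km.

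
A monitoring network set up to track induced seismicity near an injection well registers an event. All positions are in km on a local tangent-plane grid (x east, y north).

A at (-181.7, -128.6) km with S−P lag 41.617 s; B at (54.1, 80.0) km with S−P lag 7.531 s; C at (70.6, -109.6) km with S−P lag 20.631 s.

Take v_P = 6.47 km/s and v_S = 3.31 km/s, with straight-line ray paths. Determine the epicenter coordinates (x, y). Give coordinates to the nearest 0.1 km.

52.2 km east, 29.0 km north

Distance from S−P lag: d = Δt · v_P v_S / (v_P − v_S) = Δt · (6.47·3.31)/(6.47−3.31) ≈ 6.7771·Δt.
So d_A = 282.04, d_B = 51.04, d_C = 139.82 km.
Circle about each station: (x + 181.7)² + (y + 128.6)² = 282.04²; (x − 54.1)² + (y − 80.0)² = 51.04²; (x − 70.6)² + (y + 109.6)² = 139.82².
Subtracting the A equation from the B and C equations removes the quadratic terms:
471.6 x + 417.2 y = 36715.44
504.6 x + 38.0 y = 27440.60
Solving the 2×2 system: x ≈ 52.2, y ≈ 29.0 km.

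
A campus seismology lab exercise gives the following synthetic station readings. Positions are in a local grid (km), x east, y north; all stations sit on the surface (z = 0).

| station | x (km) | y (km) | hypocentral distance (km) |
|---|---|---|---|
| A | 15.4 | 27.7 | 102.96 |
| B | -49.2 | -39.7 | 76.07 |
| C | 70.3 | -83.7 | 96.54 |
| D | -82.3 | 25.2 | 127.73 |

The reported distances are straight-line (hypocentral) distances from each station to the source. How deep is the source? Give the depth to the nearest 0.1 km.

Each station gives a sphere (x−x_i)² + (y−y_i)² + z² = d_i² (stations at z=0).
Subtracting the A sphere from B and C: z² cancels, leaving linear equations in x and y:
-129.2 x − 134.8 y = 7806.40
109.8 x − 222.8 y = 12224.12
Solving: x ≈ -2.098, y ≈ -55.900 km (keep extra digits for the depth step; rounded: -2.1, -55.9).
Then from the A sphere: z² = 102.96² − (x − 15.4)² − (y − 27.7)² with x = -2.098, y = -55.900, so z ≈ 57.495 ≈ 57.5 km.
Check against D (with the unrounded solution): distance 127.73 ≈ 127.73 km. ✓

z ≈ 57.5 km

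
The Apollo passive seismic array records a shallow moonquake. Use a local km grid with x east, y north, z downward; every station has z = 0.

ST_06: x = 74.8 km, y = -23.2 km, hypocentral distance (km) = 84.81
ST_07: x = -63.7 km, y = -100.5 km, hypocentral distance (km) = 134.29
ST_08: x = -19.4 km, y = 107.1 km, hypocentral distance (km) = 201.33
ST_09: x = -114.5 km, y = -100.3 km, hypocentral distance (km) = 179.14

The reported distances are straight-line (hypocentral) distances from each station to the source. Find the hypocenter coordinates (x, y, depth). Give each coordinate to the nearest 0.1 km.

Each station gives a sphere (x−x_i)² + (y−y_i)² + z² = d_i² (stations at z=0).
Subtracting the ST_06 sphere from ST_07 and ST_08: z² cancels, leaving linear equations in x and y:
-277.0 x − 154.6 y = -2816.41
-188.4 x + 260.6 y = -27627.54
Solving: x ≈ 49.403, y ≈ -70.299 km (keep extra digits for the depth step; rounded: 49.4, -70.3).
Then from the ST_06 sphere: z² = 84.81² − (x − 74.8)² − (y + 23.2)² with x = 49.403, y = -70.299, so z ≈ 65.798 ≈ 65.8 km.
Check against ST_09 (with the unrounded solution): distance 179.15 ≈ 179.14 km. ✓

x ≈ 49.4 km, y ≈ -70.3 km, depth ≈ 65.8 km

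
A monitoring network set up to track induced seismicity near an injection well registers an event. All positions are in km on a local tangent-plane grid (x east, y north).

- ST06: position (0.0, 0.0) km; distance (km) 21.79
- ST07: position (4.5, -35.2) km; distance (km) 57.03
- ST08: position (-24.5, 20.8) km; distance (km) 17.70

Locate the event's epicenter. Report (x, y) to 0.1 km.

Circle about each station: x² + y² = 21.79²; (x − 4.5)² + (y + 35.2)² = 57.03²; (x + 24.5)² + (y − 20.8)² = 17.70².
Subtracting the ST06 equation from the ST07 and ST08 equations removes the quadratic terms:
9.0 x − 70.4 y = -1518.33
-49.0 x + 41.6 y = 1194.40
Solving the 2×2 system: x ≈ -6.8, y ≈ 20.7 km.

(-6.8, 20.7)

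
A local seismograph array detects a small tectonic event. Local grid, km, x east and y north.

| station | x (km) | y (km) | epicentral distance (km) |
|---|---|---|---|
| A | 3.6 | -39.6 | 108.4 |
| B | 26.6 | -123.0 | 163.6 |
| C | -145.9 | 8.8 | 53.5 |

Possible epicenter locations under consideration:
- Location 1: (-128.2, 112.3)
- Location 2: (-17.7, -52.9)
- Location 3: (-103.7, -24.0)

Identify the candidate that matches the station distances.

For each candidate, compare |candidate − station| to the reported distance:
Location 1: residuals A 92.7, B 118.1, C 51.5 → max 118.1 km
Location 2: residuals A 83.3, B 80.7, C 88.8 → max 88.8 km
Location 3: residuals A 0.0, B 0.0, C 0.1 → max 0.1 km
Only Location 3 has all residuals ≈ 0.

Location 3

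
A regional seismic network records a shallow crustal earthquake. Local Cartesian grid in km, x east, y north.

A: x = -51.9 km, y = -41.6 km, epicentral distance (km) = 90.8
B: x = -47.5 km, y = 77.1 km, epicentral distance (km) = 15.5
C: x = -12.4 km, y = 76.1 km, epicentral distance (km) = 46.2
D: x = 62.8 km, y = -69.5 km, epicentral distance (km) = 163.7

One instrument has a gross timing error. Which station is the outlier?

Solve using three stations at a time. Using A, C, D (subtract circle equations pairwise → linear system) gives (x, y) ≈ (-50.0, 49.2).
Distances from that point to each station vs reported:
  A: calculated 90.8 vs reported 90.8 → residual 0.0 km
  B: calculated 28.0 vs reported 15.5 → residual 12.5 km
  C: calculated 46.2 vs reported 46.2 → residual 0.0 km
  D: calculated 163.7 vs reported 163.7 → residual 0.0 km
A, C, D are mutually consistent (residuals ≈ 0); B is off by 12.5 km.

B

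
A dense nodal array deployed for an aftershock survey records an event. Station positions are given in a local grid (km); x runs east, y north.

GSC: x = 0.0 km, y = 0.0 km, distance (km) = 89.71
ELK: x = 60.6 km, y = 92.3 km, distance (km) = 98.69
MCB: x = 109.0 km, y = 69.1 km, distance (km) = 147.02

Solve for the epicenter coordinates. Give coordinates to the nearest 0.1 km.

Circle about each station: x² + y² = 89.71²; (x − 60.6)² + (y − 92.3)² = 98.69²; (x − 109.0)² + (y − 69.1)² = 147.02².
Subtracting the GSC equation from the ELK and MCB equations removes the quadratic terms:
121.2 x + 184.6 y = 10499.82
218.0 x + 138.2 y = 3088.81
Solving the 2×2 system: x ≈ -37.5, y ≈ 81.5 km.

x ≈ -37.5 km, y ≈ 81.5 km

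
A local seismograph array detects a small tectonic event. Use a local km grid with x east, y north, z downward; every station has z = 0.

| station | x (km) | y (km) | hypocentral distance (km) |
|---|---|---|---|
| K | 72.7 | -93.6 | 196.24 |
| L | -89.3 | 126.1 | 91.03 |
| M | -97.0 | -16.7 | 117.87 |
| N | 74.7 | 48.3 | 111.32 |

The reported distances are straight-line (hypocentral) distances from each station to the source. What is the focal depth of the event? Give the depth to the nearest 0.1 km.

z ≈ 37.7 km

Each station gives a sphere (x−x_i)² + (y−y_i)² + z² = d_i² (stations at z=0).
Subtracting the K sphere from L and M: z² cancels, leaving linear equations in x and y:
-324.0 x + 439.4 y = 40053.13
-339.4 x + 153.8 y = 20258.44
Solving: x ≈ -27.607, y ≈ 70.798 km (keep extra digits for the depth step; rounded: -27.6, 70.8).
Then from the K sphere: z² = 196.24² − (x − 72.7)² − (y + 93.6)² with x = -27.607, y = 70.798, so z ≈ 37.709 ≈ 37.7 km.
Check against N (with the unrounded solution): distance 111.33 ≈ 111.32 km. ✓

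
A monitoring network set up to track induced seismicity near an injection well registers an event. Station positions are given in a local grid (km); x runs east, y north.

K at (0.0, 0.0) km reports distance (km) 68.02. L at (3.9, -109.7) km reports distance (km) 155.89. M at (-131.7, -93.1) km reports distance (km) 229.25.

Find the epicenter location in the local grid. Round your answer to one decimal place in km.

x ≈ 57.2 km, y ≈ 36.8 km

Circle about each station: x² + y² = 68.02²; (x − 3.9)² + (y + 109.7)² = 155.89²; (x + 131.7)² + (y + 93.1)² = 229.25².
Subtracting the K equation from the L and M equations removes the quadratic terms:
7.8 x − 219.4 y = -7625.67
-263.4 x − 186.2 y = -21916.34
Solving the 2×2 system: x ≈ 57.2, y ≈ 36.8 km.
Check against K (with the unrounded x, y): √(x²+y²) = 68.01 ≈ 68.02 km. ✓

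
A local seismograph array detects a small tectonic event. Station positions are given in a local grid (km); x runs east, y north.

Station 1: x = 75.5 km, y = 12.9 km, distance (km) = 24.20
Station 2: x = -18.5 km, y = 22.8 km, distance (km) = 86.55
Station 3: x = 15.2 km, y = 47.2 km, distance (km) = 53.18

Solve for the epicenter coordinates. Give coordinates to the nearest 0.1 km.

Circle about each station: (x − 75.5)² + (y − 12.9)² = 24.20²; (x + 18.5)² + (y − 22.8)² = 86.55²; (x − 15.2)² + (y − 47.2)² = 53.18².
Subtracting the Station 1 equation from the Station 2 and Station 3 equations removes the quadratic terms:
-188.0 x + 19.8 y = -11909.83
-120.6 x + 68.6 y = -5650.25
Solving the 2×2 system: x ≈ 67.1, y ≈ 35.6 km.

(67.1, 35.6)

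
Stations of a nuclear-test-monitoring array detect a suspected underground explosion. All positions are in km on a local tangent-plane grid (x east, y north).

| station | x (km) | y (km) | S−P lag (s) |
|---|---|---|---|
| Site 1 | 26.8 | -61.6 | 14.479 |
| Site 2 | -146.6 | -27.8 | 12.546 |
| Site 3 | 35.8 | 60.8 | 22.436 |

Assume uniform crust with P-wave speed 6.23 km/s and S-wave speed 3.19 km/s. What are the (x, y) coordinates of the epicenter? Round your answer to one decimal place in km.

Distance from S−P lag: d = Δt · v_P v_S / (v_P − v_S) = Δt · (6.23·3.19)/(6.23−3.19) ≈ 6.5374·Δt.
So d_Site 1 = 94.66, d_Site 2 = 82.02, d_Site 3 = 146.67 km.
Circle about each station: (x − 26.8)² + (y + 61.6)² = 94.66²; (x + 146.6)² + (y + 27.8)² = 82.02²; (x − 35.8)² + (y − 60.8)² = 146.67².
Subtracting the Site 1 equation from the Site 2 and Site 3 equations removes the quadratic terms:
-346.8 x + 67.6 y = 19984.84
18.0 x + 244.8 y = -12086.09
Solving the 2×2 system: x ≈ -66.3, y ≈ -44.5 km.
Check against Site 1 (with the unrounded x, y): √((x − 26.8)²+(y + 61.6)²) = 94.66 ≈ 94.66 km. ✓

x ≈ -66.3 km, y ≈ -44.5 km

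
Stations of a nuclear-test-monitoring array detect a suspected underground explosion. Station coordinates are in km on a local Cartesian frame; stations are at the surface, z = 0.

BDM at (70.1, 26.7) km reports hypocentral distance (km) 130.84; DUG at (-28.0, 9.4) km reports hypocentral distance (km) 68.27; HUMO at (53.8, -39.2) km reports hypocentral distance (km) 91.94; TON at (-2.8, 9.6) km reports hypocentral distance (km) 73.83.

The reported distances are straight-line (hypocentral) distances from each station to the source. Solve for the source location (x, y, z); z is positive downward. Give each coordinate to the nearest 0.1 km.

Each station gives a sphere (x−x_i)² + (y−y_i)² + z² = d_i² (stations at z=0).
Subtracting the BDM sphere from DUG and HUMO: z² cancels, leaving linear equations in x and y:
-196.2 x − 34.6 y = 7703.77
-32.6 x − 131.8 y = 7470.32
Solving: x ≈ -30.604, y ≈ -49.109 km (keep extra digits for the depth step; rounded: -30.6, -49.1).
Then from the BDM sphere: z² = 130.84² − (x − 70.1)² − (y − 26.7)² with x = -30.604, y = -49.109, so z ≈ 35.083 ≈ 35.1 km.

(-30.6, -49.1, 35.1)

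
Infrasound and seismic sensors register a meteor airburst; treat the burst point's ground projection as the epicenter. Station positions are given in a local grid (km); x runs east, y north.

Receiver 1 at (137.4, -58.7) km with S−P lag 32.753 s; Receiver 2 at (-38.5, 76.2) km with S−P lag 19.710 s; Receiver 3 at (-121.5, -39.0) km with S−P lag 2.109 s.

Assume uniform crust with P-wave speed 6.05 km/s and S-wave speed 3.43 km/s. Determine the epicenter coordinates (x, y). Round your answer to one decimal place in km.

Distance from S−P lag: d = Δt · v_P v_S / (v_P − v_S) = Δt · (6.05·3.43)/(6.05−3.43) ≈ 7.9204·Δt.
So d_Receiver 1 = 259.42, d_Receiver 2 = 156.11, d_Receiver 3 = 16.70 km.
Circle about each station: (x − 137.4)² + (y + 58.7)² = 259.42²; (x + 38.5)² + (y − 76.2)² = 156.11²; (x + 121.5)² + (y + 39.0)² = 16.70².
Subtracting the Receiver 1 equation from the Receiver 2 and Receiver 3 equations removes the quadratic terms:
-351.8 x + 269.8 y = 27892.64
-517.8 x + 39.4 y = 60978.65
Solving the 2×2 system: x ≈ -122.0, y ≈ -55.7 km.
Check against Receiver 1 (with the unrounded x, y): √((x − 137.4)²+(y + 58.7)²) = 259.42 ≈ 259.42 km. ✓

-122.0 km east, -55.7 km north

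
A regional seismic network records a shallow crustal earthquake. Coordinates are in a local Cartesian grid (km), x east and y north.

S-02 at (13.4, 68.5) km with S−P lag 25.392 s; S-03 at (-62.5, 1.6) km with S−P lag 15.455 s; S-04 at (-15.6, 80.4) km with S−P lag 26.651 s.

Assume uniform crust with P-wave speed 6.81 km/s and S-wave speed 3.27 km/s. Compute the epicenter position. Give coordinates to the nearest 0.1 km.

x ≈ -22.7 km, y ≈ -87.1 km

Distance from S−P lag: d = Δt · v_P v_S / (v_P − v_S) = Δt · (6.81·3.27)/(6.81−3.27) ≈ 6.2906·Δt.
So d_S-02 = 159.73, d_S-03 = 97.22, d_S-04 = 167.65 km.
Circle about each station: (x − 13.4)² + (y − 68.5)² = 159.73²; (x + 62.5)² + (y − 1.6)² = 97.22²; (x + 15.6)² + (y − 80.4)² = 167.65².
Subtracting the S-02 equation from the S-03 and S-04 equations removes the quadratic terms:
-151.8 x − 133.8 y = 15098.94
-58.0 x + 23.8 y = -757.14
Solving the 2×2 system: x ≈ -22.7, y ≈ -87.1 km.
Check against S-02 (with the unrounded x, y): √((x − 13.4)²+(y − 68.5)²) = 159.74 ≈ 159.73 km. ✓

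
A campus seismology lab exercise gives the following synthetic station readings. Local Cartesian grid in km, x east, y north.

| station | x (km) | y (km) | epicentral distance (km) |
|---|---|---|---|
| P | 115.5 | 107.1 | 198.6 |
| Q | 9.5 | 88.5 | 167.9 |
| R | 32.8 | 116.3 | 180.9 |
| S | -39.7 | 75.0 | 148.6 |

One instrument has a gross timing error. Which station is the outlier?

Q

Solve using three stations at a time. Using P, R, S (subtract circle equations pairwise → linear system) gives (x, y) ≈ (14.0, -63.8).
Distances from that point to each station vs reported:
  P: calculated 198.8 vs reported 198.6 → residual 0.2 km
  Q: calculated 152.4 vs reported 167.9 → residual 15.5 km
  R: calculated 181.1 vs reported 180.9 → residual 0.2 km
  S: calculated 148.9 vs reported 148.6 → residual 0.3 km
P, R, S are mutually consistent (residuals ≈ 0); Q is off by 15.5 km.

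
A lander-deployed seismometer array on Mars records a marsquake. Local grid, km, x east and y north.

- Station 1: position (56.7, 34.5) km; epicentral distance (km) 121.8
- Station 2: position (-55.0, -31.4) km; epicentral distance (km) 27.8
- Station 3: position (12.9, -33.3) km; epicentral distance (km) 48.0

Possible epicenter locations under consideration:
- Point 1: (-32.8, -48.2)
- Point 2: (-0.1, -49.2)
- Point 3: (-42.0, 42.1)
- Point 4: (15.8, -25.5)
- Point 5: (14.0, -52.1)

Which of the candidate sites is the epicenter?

For each candidate, compare |candidate − station| to the reported distance:
Point 1: residuals Station 1 0.1, Station 2 0.0, Station 3 0.1 → max 0.1 km
Point 2: residuals Station 1 20.6, Station 2 29.9, Station 3 27.5 → max 29.9 km
Point 3: residuals Station 1 22.8, Station 2 46.8, Station 3 45.3 → max 46.8 km
Point 4: residuals Station 1 49.2, Station 2 43.2, Station 3 39.7 → max 49.2 km
Point 5: residuals Station 1 25.2, Station 2 44.2, Station 3 29.2 → max 44.2 km
Only Point 1 has all residuals ≈ 0.

Point 1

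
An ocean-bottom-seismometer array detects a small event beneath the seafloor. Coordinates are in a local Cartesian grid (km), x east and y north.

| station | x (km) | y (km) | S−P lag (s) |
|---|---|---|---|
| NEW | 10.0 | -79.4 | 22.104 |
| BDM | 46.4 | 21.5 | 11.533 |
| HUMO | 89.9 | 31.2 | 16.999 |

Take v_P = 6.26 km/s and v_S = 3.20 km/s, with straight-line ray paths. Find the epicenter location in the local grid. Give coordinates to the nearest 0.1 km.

Distance from S−P lag: d = Δt · v_P v_S / (v_P − v_S) = Δt · (6.26·3.20)/(6.26−3.20) ≈ 6.5464·Δt.
So d_NEW = 144.70, d_BDM = 75.50, d_HUMO = 111.28 km.
Circle about each station: (x − 10.0)² + (y + 79.4)² = 144.70²; (x − 46.4)² + (y − 21.5)² = 75.50²; (x − 89.9)² + (y − 31.2)² = 111.28².
Subtracting the NEW equation from the BDM and HUMO equations removes the quadratic terms:
72.8 x + 201.8 y = 11448.69
159.8 x + 221.2 y = 11205.94
Solving the 2×2 system: x ≈ -16.8, y ≈ 62.8 km.
Check against NEW (with the unrounded x, y): √((x − 10.0)²+(y + 79.4)²) = 144.69 ≈ 144.70 km. ✓

x ≈ -16.8 km, y ≈ 62.8 km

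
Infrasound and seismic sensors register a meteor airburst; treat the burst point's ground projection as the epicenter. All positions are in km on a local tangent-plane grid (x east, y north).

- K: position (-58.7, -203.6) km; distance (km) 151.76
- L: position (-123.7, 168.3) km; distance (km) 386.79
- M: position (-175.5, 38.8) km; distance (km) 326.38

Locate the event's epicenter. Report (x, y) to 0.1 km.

Circle about each station: (x + 58.7)² + (y + 203.6)² = 151.76²; (x + 123.7)² + (y − 168.3)² = 386.79²; (x + 175.5)² + (y − 38.8)² = 326.38².
Subtracting pairs of circle equations eliminates x²+y² and gives linear equations (the radical axes):
-130.0 x + 743.8 y = -127847.48
-233.6 x + 484.8 y = -96085.77
Solving the 2×2 system: x ≈ 85.7, y ≈ -156.9 km.

85.7 km east, -156.9 km north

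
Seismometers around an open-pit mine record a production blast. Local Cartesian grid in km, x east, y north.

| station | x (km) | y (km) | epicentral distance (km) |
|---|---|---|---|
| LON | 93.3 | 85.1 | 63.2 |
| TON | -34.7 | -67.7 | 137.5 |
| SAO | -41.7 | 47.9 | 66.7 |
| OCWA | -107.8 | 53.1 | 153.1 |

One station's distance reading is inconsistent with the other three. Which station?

Solve using three stations at a time. Using LON, TON, OCWA (subtract circle equations pairwise → linear system) gives (x, y) ≈ (45.0, 44.3).
Distances from that point to each station vs reported:
  LON: calculated 63.2 vs reported 63.2 → residual 0.0 km
  TON: calculated 137.5 vs reported 137.5 → residual 0.0 km
  SAO: calculated 86.8 vs reported 66.7 → residual 20.1 km
  OCWA: calculated 153.1 vs reported 153.1 → residual 0.0 km
LON, TON, OCWA are mutually consistent (residuals ≈ 0); SAO is off by 20.1 km.

SAO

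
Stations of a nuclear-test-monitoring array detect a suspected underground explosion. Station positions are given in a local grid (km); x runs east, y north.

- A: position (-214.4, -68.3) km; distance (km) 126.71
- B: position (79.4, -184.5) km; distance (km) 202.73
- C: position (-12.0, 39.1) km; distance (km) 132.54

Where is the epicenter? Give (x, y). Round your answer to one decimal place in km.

Circle about each station: (x + 214.4)² + (y + 68.3)² = 126.71²; (x − 79.4)² + (y + 184.5)² = 202.73²; (x + 12.0)² + (y − 39.1)² = 132.54².
Subtracting the A equation from the B and C equations removes the quadratic terms:
587.6 x − 232.4 y = -35331.67
404.8 x + 214.8 y = -50470.87
Solving the 2×2 system: x ≈ -87.7, y ≈ -69.7 km.
Check against A (with the unrounded x, y): √((x + 214.4)²+(y + 68.3)²) = 126.71 ≈ 126.71 km. ✓

-87.7 km east, -69.7 km north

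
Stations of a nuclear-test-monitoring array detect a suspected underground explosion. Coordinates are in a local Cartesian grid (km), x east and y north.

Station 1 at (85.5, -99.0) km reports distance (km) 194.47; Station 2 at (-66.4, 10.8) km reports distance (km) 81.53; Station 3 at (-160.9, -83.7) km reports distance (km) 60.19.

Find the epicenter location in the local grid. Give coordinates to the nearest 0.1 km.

Circle about each station: (x − 85.5)² + (y + 99.0)² = 194.47²; (x + 66.4)² + (y − 10.8)² = 81.53²; (x + 160.9)² + (y + 83.7)² = 60.19².
Subtracting the Station 1 equation from the Station 2 and Station 3 equations removes the quadratic terms:
-303.8 x + 219.6 y = 18585.79
-492.8 x + 30.6 y = 49978.99
Solving the 2×2 system: x ≈ -105.2, y ≈ -60.9 km.

(-105.2, -60.9)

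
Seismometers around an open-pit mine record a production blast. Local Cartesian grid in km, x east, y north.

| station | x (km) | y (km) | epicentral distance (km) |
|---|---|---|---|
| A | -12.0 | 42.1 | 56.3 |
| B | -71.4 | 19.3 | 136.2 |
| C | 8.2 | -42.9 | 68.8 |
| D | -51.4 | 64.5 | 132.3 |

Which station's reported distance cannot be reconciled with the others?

A

Solve using three stations at a time. Using B, C, D (subtract circle equations pairwise → linear system) gives (x, y) ≈ (63.1, -1.6).
Distances from that point to each station vs reported:
  A: calculated 86.9 vs reported 56.3 → residual 30.6 km
  B: calculated 136.2 vs reported 136.2 → residual 0.0 km
  C: calculated 68.7 vs reported 68.8 → residual 0.1 km
  D: calculated 132.3 vs reported 132.3 → residual 0.0 km
B, C, D are mutually consistent (residuals ≈ 0); A is off by 30.6 km.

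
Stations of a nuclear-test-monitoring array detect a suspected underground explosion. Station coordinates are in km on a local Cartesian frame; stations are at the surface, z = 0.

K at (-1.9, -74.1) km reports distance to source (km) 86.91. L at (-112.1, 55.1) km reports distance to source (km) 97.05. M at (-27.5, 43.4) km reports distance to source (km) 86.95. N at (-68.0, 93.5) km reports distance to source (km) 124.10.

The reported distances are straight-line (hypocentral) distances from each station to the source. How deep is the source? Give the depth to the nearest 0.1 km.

Each station gives a sphere (x−x_i)² + (y−y_i)² + z² = d_i² (stations at z=0).
Subtracting the K sphere from L and M: z² cancels, leaving linear equations in x and y:
-220.4 x + 258.4 y = 8242.65
-51.2 x + 235.0 y = -2861.56
Solving: x ≈ -69.403, y ≈ -27.298 km (keep extra digits for the depth step; rounded: -69.4, -27.3).
Then from the K sphere: z² = 86.91² − (x + 1.9)² − (y + 74.1)² with x = -69.403, y = -27.298, so z ≈ 28.395 ≈ 28.4 km.
Check against N (with the unrounded solution): distance 124.10 ≈ 124.10 km. ✓

depth ≈ 28.4 km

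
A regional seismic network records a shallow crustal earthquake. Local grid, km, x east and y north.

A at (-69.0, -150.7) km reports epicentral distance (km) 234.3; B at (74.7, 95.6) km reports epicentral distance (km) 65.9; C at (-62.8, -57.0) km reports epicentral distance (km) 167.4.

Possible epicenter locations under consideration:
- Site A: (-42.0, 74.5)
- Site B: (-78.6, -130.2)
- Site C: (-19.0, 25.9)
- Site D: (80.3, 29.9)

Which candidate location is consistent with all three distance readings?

For each candidate, compare |candidate − station| to the reported distance:
Site A: residuals A 7.5, B 52.7, C 34.3 → max 52.7 km
Site B: residuals A 211.7, B 207.0, C 92.5 → max 211.7 km
Site C: residuals A 50.8, B 50.9, C 73.6 → max 73.6 km
Site D: residuals A 0.0, B 0.0, C 0.0 → max 0.0 km
Only Site D has all residuals ≈ 0.

Site D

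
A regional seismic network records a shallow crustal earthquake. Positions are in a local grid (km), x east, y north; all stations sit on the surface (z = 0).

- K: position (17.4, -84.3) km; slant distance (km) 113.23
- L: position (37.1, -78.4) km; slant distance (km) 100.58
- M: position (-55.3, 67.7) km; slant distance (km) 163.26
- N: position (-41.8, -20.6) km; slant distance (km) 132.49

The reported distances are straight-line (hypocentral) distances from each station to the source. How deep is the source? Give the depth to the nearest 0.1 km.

depth ≈ 62.8 km

Each station gives a sphere (x−x_i)² + (y−y_i)² + z² = d_i² (stations at z=0).
Subtracting the K sphere from L and M: z² cancels, leaving linear equations in x and y:
39.4 x + 11.8 y = 2818.42
-145.4 x + 304.0 y = -13600.66
Solving: x ≈ 74.291, y ≈ -9.207 km (keep extra digits for the depth step; rounded: 74.3, -9.2).
Then from the K sphere: z² = 113.23² − (x − 17.4)² − (y + 84.3)² with x = 74.291, y = -9.207, so z ≈ 62.813 ≈ 62.8 km.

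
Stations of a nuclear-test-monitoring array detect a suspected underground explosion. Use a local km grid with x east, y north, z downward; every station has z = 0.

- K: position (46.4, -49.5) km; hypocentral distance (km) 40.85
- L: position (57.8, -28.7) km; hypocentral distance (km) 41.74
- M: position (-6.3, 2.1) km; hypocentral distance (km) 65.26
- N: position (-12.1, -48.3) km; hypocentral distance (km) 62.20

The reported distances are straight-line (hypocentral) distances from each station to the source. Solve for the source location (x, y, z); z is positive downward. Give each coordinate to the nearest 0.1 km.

Each station gives a sphere (x−x_i)² + (y−y_i)² + z² = d_i² (stations at z=0).
Subtracting the K sphere from L and M: z² cancels, leaving linear equations in x and y:
22.8 x + 41.6 y = -512.19
-105.4 x + 103.2 y = -7149.26
Solving: x ≈ 36.297, y ≈ -32.205 km (keep extra digits for the depth step; rounded: 36.3, -32.2).
Then from the K sphere: z² = 40.85² − (x − 46.4)² − (y + 49.5)² with x = 36.297, y = -32.205, so z ≈ 35.602 ≈ 35.6 km.

(36.3, -32.2, 35.6)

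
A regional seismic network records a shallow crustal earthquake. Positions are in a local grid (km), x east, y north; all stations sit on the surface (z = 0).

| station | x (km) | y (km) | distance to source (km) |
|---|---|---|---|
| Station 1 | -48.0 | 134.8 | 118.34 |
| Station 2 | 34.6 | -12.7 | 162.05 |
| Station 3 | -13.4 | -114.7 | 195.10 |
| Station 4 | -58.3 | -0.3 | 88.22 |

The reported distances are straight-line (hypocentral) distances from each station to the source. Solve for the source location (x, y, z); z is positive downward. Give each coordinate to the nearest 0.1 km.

x ≈ -104.0 km, y ≈ 48.1 km, depth ≈ 57.9 km

Each station gives a sphere (x−x_i)² + (y−y_i)² + z² = d_i² (stations at z=0).
Subtracting the Station 1 sphere from Station 2 and Station 3: z² cancels, leaving linear equations in x and y:
165.2 x − 295.0 y = -31372.44
69.2 x − 499.0 y = -31199.04
Solving: x ≈ -104.016, y ≈ 48.099 km (keep extra digits for the depth step; rounded: -104.0, 48.1).
Then from the Station 1 sphere: z² = 118.34² − (x + 48.0)² − (y − 134.8)² with x = -104.016, y = 48.099, so z ≈ 57.875 ≈ 57.9 km.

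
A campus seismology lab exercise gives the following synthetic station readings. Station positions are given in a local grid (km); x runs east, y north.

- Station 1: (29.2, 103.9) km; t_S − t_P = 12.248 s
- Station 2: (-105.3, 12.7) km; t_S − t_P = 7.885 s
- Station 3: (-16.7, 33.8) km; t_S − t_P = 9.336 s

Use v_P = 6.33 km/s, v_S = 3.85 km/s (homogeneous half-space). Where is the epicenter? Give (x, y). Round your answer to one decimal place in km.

Distance from S−P lag: d = Δt · v_P v_S / (v_P − v_S) = Δt · (6.33·3.85)/(6.33−3.85) ≈ 9.8268·Δt.
So d_Station 1 = 120.36, d_Station 2 = 77.48, d_Station 3 = 91.74 km.
Circle about each station: (x − 29.2)² + (y − 103.9)² = 120.36²; (x + 105.3)² + (y − 12.7)² = 77.48²; (x + 16.7)² + (y − 33.8)² = 91.74².
Subtracting the Station 1 equation from the Station 2 and Station 3 equations removes the quadratic terms:
-269.0 x − 182.4 y = 8084.91
-91.8 x − 140.2 y = -4156.22
Solving the 2×2 system: x ≈ -90.2, y ≈ 88.7 km.

(-90.2, 88.7)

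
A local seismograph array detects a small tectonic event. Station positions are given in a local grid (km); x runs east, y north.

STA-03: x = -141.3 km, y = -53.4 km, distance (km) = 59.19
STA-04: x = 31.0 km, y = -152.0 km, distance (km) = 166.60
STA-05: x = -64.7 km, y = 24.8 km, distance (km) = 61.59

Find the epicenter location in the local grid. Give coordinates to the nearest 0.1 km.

Circle about each station: (x + 141.3)² + (y + 53.4)² = 59.19²; (x − 31.0)² + (y + 152.0)² = 166.60²; (x + 64.7)² + (y − 24.8)² = 61.59².
Subtracting the STA-03 equation from the STA-04 and STA-05 equations removes the quadratic terms:
344.6 x − 197.2 y = -23004.35
153.2 x + 156.4 y = -18305.99
Solving the 2×2 system: x ≈ -85.7, y ≈ -33.1 km.
Check against STA-03 (with the unrounded x, y): √((x + 141.3)²+(y + 53.4)²) = 59.19 ≈ 59.19 km. ✓

(-85.7, -33.1)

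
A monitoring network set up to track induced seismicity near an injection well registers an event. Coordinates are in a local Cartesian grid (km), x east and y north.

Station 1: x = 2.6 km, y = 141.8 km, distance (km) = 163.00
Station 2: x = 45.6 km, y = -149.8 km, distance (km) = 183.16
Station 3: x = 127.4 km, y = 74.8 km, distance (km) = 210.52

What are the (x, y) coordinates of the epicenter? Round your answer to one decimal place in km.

x ≈ -67.2 km, y ≈ -5.5 km

Circle about each station: (x − 2.6)² + (y − 141.8)² = 163.00²; (x − 45.6)² + (y + 149.8)² = 183.16²; (x − 127.4)² + (y − 74.8)² = 210.52².
Subtracting the Station 1 equation from the Station 2 and Station 3 equations removes the quadratic terms:
86.0 x − 583.2 y = -2573.19
249.6 x − 134.0 y = -16037.87
Solving the 2×2 system: x ≈ -67.2, y ≈ -5.5 km.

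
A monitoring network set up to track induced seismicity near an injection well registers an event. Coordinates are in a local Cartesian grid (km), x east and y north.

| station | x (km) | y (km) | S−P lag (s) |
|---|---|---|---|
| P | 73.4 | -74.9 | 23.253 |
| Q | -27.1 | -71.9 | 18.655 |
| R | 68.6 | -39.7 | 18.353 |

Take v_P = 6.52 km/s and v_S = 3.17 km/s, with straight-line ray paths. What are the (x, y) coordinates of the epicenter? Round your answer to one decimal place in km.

(-9.9, 41.9)

Distance from S−P lag: d = Δt · v_P v_S / (v_P − v_S) = Δt · (6.52·3.17)/(6.52−3.17) ≈ 6.1697·Δt.
So d_P = 143.46, d_Q = 115.10, d_R = 113.23 km.
Circle about each station: (x − 73.4)² + (y + 74.9)² = 143.46²; (x + 27.1)² + (y + 71.9)² = 115.10²; (x − 68.6)² + (y + 39.7)² = 113.23².
Subtracting pairs of circle equations eliminates x²+y² and gives linear equations (the radical axes):
-201.0 x + 6.0 y = 2239.21
-9.6 x + 70.4 y = 3044.22
Solving the 2×2 system: x ≈ -9.9, y ≈ 41.9 km.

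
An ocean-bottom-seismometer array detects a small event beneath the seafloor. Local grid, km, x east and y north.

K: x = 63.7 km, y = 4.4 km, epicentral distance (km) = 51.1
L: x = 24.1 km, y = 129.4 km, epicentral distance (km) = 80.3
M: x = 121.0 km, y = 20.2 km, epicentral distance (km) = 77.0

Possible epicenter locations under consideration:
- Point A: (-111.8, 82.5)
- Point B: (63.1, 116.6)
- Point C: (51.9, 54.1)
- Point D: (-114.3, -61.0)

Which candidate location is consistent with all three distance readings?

For each candidate, compare |candidate − station| to the reported distance:
Point A: residuals K 141.0, L 63.5, M 164.0 → max 164.0 km
Point B: residuals K 61.1, L 39.3, M 35.5 → max 61.1 km
Point C: residuals K 0.0, L 0.0, M 0.0 → max 0.0 km
Point D: residuals K 138.5, L 155.1, M 171.9 → max 171.9 km
Only Point C has all residuals ≈ 0.

Point C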